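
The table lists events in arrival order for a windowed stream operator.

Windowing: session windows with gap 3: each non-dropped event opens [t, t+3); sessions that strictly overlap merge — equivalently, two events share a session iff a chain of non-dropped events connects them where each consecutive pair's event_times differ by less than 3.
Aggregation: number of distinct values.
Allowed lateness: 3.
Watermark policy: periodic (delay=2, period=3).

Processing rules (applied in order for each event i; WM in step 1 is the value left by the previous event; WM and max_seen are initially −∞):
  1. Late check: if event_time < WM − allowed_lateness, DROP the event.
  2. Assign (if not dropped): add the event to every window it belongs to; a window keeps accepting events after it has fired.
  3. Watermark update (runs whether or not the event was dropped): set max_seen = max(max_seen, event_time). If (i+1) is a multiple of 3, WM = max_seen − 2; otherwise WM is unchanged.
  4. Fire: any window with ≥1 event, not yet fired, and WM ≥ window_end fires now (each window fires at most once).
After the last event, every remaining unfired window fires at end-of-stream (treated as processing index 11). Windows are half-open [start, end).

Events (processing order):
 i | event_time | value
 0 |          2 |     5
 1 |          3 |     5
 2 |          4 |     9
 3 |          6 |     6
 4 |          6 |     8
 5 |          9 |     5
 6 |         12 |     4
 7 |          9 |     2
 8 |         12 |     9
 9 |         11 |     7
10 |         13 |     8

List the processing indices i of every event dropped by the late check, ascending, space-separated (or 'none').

i=0 t=2 v=5: → [2,5); WM=−∞
i=1 t=3 v=5: → [2,6); WM=−∞
i=2 t=4 v=9: → [2,7); WM=2
i=3 t=6 v=6: → [2,9); WM=2
i=4 t=6 v=8: → [2,9); WM=2
i=5 t=9 v=5: → [9,12); WM=7
i=6 t=12 v=4: → [12,15); WM=7
i=7 t=9 v=2: → [9,12); WM=7
i=8 t=12 v=9: → [12,15); WM=10
i=9 t=11 v=7: → [9,15); WM=10
i=10 t=13 v=8: → [9,16); WM=10

none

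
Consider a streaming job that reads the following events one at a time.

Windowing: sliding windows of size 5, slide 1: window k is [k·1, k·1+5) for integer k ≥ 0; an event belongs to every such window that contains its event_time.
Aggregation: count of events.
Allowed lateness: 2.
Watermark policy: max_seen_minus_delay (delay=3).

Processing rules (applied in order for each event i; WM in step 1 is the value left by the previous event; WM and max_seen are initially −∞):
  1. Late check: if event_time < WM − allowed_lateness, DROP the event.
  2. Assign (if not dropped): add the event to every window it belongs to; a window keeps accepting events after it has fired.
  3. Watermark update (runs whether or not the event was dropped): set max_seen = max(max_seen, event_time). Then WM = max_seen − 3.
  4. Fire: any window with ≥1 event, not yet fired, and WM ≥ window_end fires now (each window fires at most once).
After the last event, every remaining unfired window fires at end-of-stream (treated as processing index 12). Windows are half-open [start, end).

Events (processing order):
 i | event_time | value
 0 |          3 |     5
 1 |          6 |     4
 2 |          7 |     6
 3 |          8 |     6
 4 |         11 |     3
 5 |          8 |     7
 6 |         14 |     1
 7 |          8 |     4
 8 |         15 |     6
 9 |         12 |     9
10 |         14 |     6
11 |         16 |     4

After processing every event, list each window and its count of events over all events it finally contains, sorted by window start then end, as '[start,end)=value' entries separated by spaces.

i=0 t=3 v=5: → [3,8),[2,7),[1,6),[0,5); WM=0
i=1 t=6 v=4: → [6,11),[5,10),[4,9),[3,8),[2,7); WM=3
i=2 t=7 v=6: → [7,12),[6,11),[5,10),[4,9),[3,8); WM=4
i=3 t=8 v=6: → [8,13),[7,12),[6,11),[5,10),[4,9); WM=5; [0,5) fires=1
i=4 t=11 v=3: → [11,16),[10,15),[9,14),[8,13),[7,12); WM=8; [1,6) fires=1 [2,7) fires=2 [3,8) fires=3
i=5 t=8 v=7: → [8,13),[7,12),[6,11),[5,10),[4,9); WM=8
i=6 t=14 v=1: → [14,19),[13,18),[12,17),[11,16),[10,15); WM=11; [4,9) fires=4 [5,10) fires=4 [6,11) fires=4
i=7 t=8 v=4: DROP (t<11-2); WM=11
i=8 t=15 v=6: → [15,20),[14,19),[13,18),[12,17),[11,16); WM=12; [7,12) fires=4
i=9 t=12 v=9: → [12,17),[11,16),[10,15),[9,14),[8,13); WM=12
i=10 t=14 v=6: → [14,19),[13,18),[12,17),[11,16),[10,15); WM=12
i=11 t=16 v=4: → [16,21),[15,20),[14,19),[13,18),[12,17); WM=13; [8,13) fires=4

[0,5)=1 [1,6)=1 [2,7)=2 [3,8)=3 [4,9)=4 [5,10)=4 [6,11)=4 [7,12)=4 [8,13)=4 [9,14)=2 [10,15)=4 [11,16)=5 [12,17)=5 [13,18)=4 [14,19)=4 [15,20)=2 [16,21)=1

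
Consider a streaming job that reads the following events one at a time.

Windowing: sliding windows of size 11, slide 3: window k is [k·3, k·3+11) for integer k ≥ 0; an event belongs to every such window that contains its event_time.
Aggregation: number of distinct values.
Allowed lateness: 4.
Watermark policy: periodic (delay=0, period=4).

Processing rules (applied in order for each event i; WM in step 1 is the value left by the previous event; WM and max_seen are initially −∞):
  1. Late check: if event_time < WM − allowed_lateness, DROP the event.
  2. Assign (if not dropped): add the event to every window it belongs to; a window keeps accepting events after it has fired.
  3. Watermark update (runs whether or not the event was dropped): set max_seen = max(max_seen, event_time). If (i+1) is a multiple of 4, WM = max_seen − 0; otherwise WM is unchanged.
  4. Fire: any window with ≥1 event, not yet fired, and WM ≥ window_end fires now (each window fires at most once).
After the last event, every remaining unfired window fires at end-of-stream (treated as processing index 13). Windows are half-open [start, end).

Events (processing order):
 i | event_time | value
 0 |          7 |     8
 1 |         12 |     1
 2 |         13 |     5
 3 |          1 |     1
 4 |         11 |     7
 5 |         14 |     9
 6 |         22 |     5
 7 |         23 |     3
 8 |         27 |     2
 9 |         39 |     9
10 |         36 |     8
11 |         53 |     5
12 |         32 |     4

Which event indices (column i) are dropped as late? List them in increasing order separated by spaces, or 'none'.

12

i=0 t=7 v=8: → [6,17),[3,14),[0,11); WM=−∞
i=1 t=12 v=1: → [12,23),[9,20),[6,17),[3,14); WM=−∞
i=2 t=13 v=5: → [12,23),[9,20),[6,17),[3,14); WM=−∞
i=3 t=1 v=1: → [0,11); WM=13; [0,11) fires=2
i=4 t=11 v=7: → [9,20),[6,17),[3,14); WM=13
i=5 t=14 v=9: → [12,23),[9,20),[6,17); WM=13
i=6 t=22 v=5: → [21,32),[18,29),[15,26),[12,23); WM=13
i=7 t=23 v=3: → [21,32),[18,29),[15,26); WM=23; [3,14) fires=4 [6,17) fires=5 [9,20) fires=4 [12,23) fires=3
i=8 t=27 v=2: → [27,38),[24,35),[21,32),[18,29); WM=23
i=9 t=39 v=9: → [39,50),[36,47),[33,44),[30,41); WM=23
i=10 t=36 v=8: → [36,47),[33,44),[30,41),[27,38); WM=23
i=11 t=53 v=5: → [51,62),[48,59),[45,56); WM=53; [15,26) fires=2 [18,29) fires=3 [21,32) fires=3 [24,35) fires=1 [27,38) fires=2 [30,41) fires=2 [33,44) fires=2 [36,47) fires=2 [39,50) fires=1
i=12 t=32 v=4: DROP (t<53-4); WM=53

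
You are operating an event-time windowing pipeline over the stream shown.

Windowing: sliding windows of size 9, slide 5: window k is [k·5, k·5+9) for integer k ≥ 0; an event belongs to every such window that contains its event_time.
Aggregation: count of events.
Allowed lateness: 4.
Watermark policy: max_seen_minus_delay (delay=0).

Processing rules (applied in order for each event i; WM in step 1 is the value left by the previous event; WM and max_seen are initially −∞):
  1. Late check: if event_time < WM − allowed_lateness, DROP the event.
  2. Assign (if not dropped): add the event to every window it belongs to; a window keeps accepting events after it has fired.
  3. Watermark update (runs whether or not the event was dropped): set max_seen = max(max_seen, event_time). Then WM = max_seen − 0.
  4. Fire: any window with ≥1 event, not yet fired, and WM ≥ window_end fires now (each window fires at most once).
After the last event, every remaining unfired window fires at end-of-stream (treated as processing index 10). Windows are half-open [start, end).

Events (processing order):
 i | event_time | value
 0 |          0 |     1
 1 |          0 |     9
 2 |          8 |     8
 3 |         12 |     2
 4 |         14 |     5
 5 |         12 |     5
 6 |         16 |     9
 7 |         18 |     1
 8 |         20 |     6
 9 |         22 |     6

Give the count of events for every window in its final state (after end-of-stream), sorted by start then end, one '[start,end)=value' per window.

i=0 t=0 v=1: → [0,9); WM=0
i=1 t=0 v=9: → [0,9); WM=0
i=2 t=8 v=8: → [5,14),[0,9); WM=8
i=3 t=12 v=2: → [10,19),[5,14); WM=12; [0,9) fires=3
i=4 t=14 v=5: → [10,19); WM=14; [5,14) fires=2
i=5 t=12 v=5: → [10,19),[5,14); WM=14
i=6 t=16 v=9: → [15,24),[10,19); WM=16
i=7 t=18 v=1: → [15,24),[10,19); WM=18
i=8 t=20 v=6: → [20,29),[15,24); WM=20; [10,19) fires=5
i=9 t=22 v=6: → [20,29),[15,24); WM=22

[0,9)=3 [5,14)=3 [10,19)=5 [15,24)=4 [20,29)=2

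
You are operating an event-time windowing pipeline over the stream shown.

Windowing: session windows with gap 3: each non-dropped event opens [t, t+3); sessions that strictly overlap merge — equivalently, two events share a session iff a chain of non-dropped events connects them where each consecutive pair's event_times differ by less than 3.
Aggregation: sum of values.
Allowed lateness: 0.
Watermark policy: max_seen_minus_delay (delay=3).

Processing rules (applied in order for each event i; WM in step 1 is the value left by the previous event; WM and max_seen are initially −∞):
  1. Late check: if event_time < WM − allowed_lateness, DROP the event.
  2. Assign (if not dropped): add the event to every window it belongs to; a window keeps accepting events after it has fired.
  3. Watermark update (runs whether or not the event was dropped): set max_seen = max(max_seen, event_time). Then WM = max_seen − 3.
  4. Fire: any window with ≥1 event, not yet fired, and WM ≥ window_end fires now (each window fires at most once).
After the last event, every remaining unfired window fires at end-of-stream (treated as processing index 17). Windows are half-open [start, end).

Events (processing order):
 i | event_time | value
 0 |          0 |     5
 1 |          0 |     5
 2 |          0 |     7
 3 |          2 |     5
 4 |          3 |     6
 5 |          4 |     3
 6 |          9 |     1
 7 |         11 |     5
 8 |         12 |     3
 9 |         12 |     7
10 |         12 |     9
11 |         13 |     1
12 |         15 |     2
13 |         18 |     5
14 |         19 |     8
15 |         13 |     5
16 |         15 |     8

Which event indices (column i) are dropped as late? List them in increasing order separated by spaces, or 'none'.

i=0 t=0 v=5: → [0,3); WM=-3
i=1 t=0 v=5: → [0,3); WM=-3
i=2 t=0 v=7: → [0,3); WM=-3
i=3 t=2 v=5: → [0,5); WM=-1
i=4 t=3 v=6: → [0,6); WM=0
i=5 t=4 v=3: → [0,7); WM=1
i=6 t=9 v=1: → [9,12); WM=6
i=7 t=11 v=5: → [9,14); WM=8
i=8 t=12 v=3: → [9,15); WM=9
i=9 t=12 v=7: → [9,15); WM=9
i=10 t=12 v=9: → [9,15); WM=9
i=11 t=13 v=1: → [9,16); WM=10
i=12 t=15 v=2: → [9,18); WM=12
i=13 t=18 v=5: → [18,21); WM=15
i=14 t=19 v=8: → [18,22); WM=16
i=15 t=13 v=5: DROP (t<16-0); WM=16
i=16 t=15 v=8: DROP (t<16-0); WM=16

15 16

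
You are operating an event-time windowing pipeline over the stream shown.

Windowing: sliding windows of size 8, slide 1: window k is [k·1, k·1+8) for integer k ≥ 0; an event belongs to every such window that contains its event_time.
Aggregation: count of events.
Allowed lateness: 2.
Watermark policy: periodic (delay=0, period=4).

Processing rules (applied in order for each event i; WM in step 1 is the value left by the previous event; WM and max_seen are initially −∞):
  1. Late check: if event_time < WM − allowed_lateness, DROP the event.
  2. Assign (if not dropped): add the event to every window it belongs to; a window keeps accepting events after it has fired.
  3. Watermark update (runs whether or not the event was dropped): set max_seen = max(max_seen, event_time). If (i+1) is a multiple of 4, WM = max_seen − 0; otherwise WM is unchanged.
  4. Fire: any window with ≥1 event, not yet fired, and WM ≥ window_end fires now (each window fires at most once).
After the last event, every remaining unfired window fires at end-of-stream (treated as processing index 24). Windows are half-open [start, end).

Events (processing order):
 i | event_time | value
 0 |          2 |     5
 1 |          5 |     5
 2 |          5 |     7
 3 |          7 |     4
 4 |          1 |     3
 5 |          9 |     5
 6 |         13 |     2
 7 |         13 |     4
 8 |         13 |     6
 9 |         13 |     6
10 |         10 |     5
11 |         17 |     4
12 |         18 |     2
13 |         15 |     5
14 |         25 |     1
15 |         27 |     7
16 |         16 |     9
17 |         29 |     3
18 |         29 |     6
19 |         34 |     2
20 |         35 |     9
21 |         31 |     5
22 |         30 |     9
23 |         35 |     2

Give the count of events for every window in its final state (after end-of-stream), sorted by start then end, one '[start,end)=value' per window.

i=0 t=2 v=5: → [2,10),[1,9),[0,8); WM=−∞
i=1 t=5 v=5: → [5,13),[4,12),[3,11),[2,10),[1,9),[0,8); WM=−∞
i=2 t=5 v=7: → [5,13),[4,12),[3,11),[2,10),[1,9),[0,8); WM=−∞
i=3 t=7 v=4: → [7,15),[6,14),[5,13),[4,12),[3,11),[2,10),[1,9),[0,8); WM=7
i=4 t=1 v=3: DROP (t<7-2); WM=7
i=5 t=9 v=5: → [9,17),[8,16),[7,15),[6,14),[5,13),[4,12),[3,11),[2,10); WM=7
i=6 t=13 v=2: → [13,21),[12,20),[11,19),[10,18),[9,17),[8,16),[7,15),[6,14); WM=7
i=7 t=13 v=4: → [13,21),[12,20),[11,19),[10,18),[9,17),[8,16),[7,15),[6,14); WM=13; [0,8) fires=4 [1,9) fires=4 [2,10) fires=5 [3,11) fires=4 [4,12) fires=4 [5,13) fires=4
i=8 t=13 v=6: → [13,21),[12,20),[11,19),[10,18),[9,17),[8,16),[7,15),[6,14); WM=13
i=9 t=13 v=6: → [13,21),[12,20),[11,19),[10,18),[9,17),[8,16),[7,15),[6,14); WM=13
i=10 t=10 v=5: DROP (t<13-2); WM=13
i=11 t=17 v=4: → [17,25),[16,24),[15,23),[14,22),[13,21),[12,20),[11,19),[10,18); WM=17; [6,14) fires=6 [7,15) fires=6 [8,16) fires=5 [9,17) fires=5
i=12 t=18 v=2: → [18,26),[17,25),[16,24),[15,23),[14,22),[13,21),[12,20),[11,19); WM=17
i=13 t=15 v=5: → [15,23),[14,22),[13,21),[12,20),[11,19),[10,18),[9,17),[8,16); WM=17
i=14 t=25 v=1: → [25,33),[24,32),[23,31),[22,30),[21,29),[20,28),[19,27),[18,26); WM=17
i=15 t=27 v=7: → [27,35),[26,34),[25,33),[24,32),[23,31),[22,30),[21,29),[20,28); WM=27; [10,18) fires=6 [11,19) fires=7 [12,20) fires=7 [13,21) fires=7 [14,22) fires=3 [15,23) fires=3 [16,24) fires=2 [17,25) fires=2 [18,26) fires=2 [19,27) fires=1
i=16 t=16 v=9: DROP (t<27-2); WM=27
i=17 t=29 v=3: → [29,37),[28,36),[27,35),[26,34),[25,33),[24,32),[23,31),[22,30); WM=27
i=18 t=29 v=6: → [29,37),[28,36),[27,35),[26,34),[25,33),[24,32),[23,31),[22,30); WM=27
i=19 t=34 v=2: → [34,42),[33,41),[32,40),[31,39),[30,38),[29,37),[28,36),[27,35); WM=34; [20,28) fires=2 [21,29) fires=2 [22,30) fires=4 [23,31) fires=4 [24,32) fires=4 [25,33) fires=4 [26,34) fires=3
i=20 t=35 v=9: → [35,43),[34,42),[33,41),[32,40),[31,39),[30,38),[29,37),[28,36); WM=34
i=21 t=31 v=5: DROP (t<34-2); WM=34
i=22 t=30 v=9: DROP (t<34-2); WM=34
i=23 t=35 v=2: → [35,43),[34,42),[33,41),[32,40),[31,39),[30,38),[29,37),[28,36); WM=35; [27,35) fires=4

[0,8)=4 [1,9)=4 [2,10)=5 [3,11)=4 [4,12)=4 [5,13)=4 [6,14)=6 [7,15)=6 [8,16)=6 [9,17)=6 [10,18)=6 [11,19)=7 [12,20)=7 [13,21)=7 [14,22)=3 [15,23)=3 [16,24)=2 [17,25)=2 [18,26)=2 [19,27)=1 [20,28)=2 [21,29)=2 [22,30)=4 [23,31)=4 [24,32)=4 [25,33)=4 [26,34)=3 [27,35)=4 [28,36)=5 [29,37)=5 [30,38)=3 [31,39)=3 [32,40)=3 [33,41)=3 [34,42)=3 [35,43)=2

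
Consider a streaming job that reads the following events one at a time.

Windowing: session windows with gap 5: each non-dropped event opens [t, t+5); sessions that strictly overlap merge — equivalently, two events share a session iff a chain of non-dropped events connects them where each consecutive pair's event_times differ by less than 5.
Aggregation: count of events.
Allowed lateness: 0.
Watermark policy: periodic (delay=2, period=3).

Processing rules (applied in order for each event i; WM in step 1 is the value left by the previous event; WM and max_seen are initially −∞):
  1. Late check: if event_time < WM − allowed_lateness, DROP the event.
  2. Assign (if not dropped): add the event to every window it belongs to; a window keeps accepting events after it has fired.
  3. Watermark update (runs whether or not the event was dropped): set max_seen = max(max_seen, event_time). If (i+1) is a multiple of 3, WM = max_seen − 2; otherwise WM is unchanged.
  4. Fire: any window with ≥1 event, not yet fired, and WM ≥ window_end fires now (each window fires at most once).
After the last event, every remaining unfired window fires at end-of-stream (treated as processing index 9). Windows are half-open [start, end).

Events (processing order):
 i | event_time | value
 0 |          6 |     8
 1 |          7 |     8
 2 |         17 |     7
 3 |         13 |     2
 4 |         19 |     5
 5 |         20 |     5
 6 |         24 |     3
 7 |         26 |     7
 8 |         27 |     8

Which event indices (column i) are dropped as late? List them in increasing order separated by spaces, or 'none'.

i=0 t=6 v=8: → [6,11); WM=−∞
i=1 t=7 v=8: → [6,12); WM=−∞
i=2 t=17 v=7: → [17,22); WM=15
i=3 t=13 v=2: DROP (t<15-0); WM=15
i=4 t=19 v=5: → [17,24); WM=15
i=5 t=20 v=5: → [17,25); WM=18
i=6 t=24 v=3: → [17,29); WM=18
i=7 t=26 v=7: → [17,31); WM=18
i=8 t=27 v=8: → [17,32); WM=25

3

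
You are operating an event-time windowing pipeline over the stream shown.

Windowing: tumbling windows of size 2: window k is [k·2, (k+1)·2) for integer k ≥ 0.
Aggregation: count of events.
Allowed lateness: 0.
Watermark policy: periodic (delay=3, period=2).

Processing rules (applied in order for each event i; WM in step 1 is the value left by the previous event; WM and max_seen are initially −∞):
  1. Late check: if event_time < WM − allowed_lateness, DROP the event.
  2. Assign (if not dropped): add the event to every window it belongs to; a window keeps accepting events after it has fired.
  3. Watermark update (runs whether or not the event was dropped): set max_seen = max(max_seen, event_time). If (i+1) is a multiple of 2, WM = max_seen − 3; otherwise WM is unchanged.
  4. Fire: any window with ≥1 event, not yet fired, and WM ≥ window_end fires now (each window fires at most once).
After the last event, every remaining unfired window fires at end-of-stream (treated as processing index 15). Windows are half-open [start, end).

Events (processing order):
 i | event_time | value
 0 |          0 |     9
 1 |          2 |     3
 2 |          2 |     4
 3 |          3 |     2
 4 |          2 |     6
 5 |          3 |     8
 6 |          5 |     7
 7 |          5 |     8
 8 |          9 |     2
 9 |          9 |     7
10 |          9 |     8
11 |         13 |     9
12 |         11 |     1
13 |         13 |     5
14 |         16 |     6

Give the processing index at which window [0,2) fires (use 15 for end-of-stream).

7

i=0 t=0 v=9: → [0,2); WM=−∞
i=1 t=2 v=3: → [2,4); WM=-1
i=2 t=2 v=4: → [2,4); WM=-1
i=3 t=3 v=2: → [2,4); WM=0
i=4 t=2 v=6: → [2,4); WM=0
i=5 t=3 v=8: → [2,4); WM=0
i=6 t=5 v=7: → [4,6); WM=0
i=7 t=5 v=8: → [4,6); WM=2; [0,2) fires=1
i=8 t=9 v=2: → [8,10); WM=2
i=9 t=9 v=7: → [8,10); WM=6; [2,4) fires=5 [4,6) fires=2
i=10 t=9 v=8: → [8,10); WM=6
i=11 t=13 v=9: → [12,14); WM=10; [8,10) fires=3
i=12 t=11 v=1: → [10,12); WM=10
i=13 t=13 v=5: → [12,14); WM=10
i=14 t=16 v=6: → [16,18); WM=10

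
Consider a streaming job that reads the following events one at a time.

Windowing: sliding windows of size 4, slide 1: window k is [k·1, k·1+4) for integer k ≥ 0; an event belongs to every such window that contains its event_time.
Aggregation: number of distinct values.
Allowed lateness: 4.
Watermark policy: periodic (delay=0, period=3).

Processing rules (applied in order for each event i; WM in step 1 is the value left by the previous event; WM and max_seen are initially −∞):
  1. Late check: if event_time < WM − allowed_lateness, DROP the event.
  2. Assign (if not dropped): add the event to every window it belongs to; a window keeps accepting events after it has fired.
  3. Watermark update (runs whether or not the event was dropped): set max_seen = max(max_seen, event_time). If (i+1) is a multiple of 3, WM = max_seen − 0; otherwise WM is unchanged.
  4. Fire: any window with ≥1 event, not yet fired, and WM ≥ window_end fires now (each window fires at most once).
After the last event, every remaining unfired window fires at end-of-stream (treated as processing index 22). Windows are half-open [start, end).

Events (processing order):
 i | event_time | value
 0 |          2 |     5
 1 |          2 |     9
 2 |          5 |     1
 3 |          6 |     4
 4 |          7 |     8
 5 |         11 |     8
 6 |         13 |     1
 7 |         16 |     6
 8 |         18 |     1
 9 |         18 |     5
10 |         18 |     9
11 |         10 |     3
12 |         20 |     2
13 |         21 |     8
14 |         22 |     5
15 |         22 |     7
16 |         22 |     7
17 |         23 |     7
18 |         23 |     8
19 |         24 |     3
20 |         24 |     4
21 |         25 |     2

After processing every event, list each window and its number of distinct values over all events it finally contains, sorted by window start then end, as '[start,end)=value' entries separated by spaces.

i=0 t=2 v=5: → [2,6),[1,5),[0,4); WM=−∞
i=1 t=2 v=9: → [2,6),[1,5),[0,4); WM=−∞
i=2 t=5 v=1: → [5,9),[4,8),[3,7),[2,6); WM=5; [0,4) fires=2 [1,5) fires=2
i=3 t=6 v=4: → [6,10),[5,9),[4,8),[3,7); WM=5
i=4 t=7 v=8: → [7,11),[6,10),[5,9),[4,8); WM=5
i=5 t=11 v=8: → [11,15),[10,14),[9,13),[8,12); WM=11; [2,6) fires=3 [3,7) fires=2 [4,8) fires=3 [5,9) fires=3 [6,10) fires=2 [7,11) fires=1
i=6 t=13 v=1: → [13,17),[12,16),[11,15),[10,14); WM=11
i=7 t=16 v=6: → [16,20),[15,19),[14,18),[13,17); WM=11
i=8 t=18 v=1: → [18,22),[17,21),[16,20),[15,19); WM=18; [8,12) fires=1 [9,13) fires=1 [10,14) fires=2 [11,15) fires=2 [12,16) fires=1 [13,17) fires=2 [14,18) fires=1
i=9 t=18 v=5: → [18,22),[17,21),[16,20),[15,19); WM=18
i=10 t=18 v=9: → [18,22),[17,21),[16,20),[15,19); WM=18
i=11 t=10 v=3: DROP (t<18-4); WM=18
i=12 t=20 v=2: → [20,24),[19,23),[18,22),[17,21); WM=18
i=13 t=21 v=8: → [21,25),[20,24),[19,23),[18,22); WM=18
i=14 t=22 v=5: → [22,26),[21,25),[20,24),[19,23); WM=22; [15,19) fires=4 [16,20) fires=4 [17,21) fires=4 [18,22) fires=5
i=15 t=22 v=7: → [22,26),[21,25),[20,24),[19,23); WM=22
i=16 t=22 v=7: → [22,26),[21,25),[20,24),[19,23); WM=22
i=17 t=23 v=7: → [23,27),[22,26),[21,25),[20,24); WM=23; [19,23) fires=4
i=18 t=23 v=8: → [23,27),[22,26),[21,25),[20,24); WM=23
i=19 t=24 v=3: → [24,28),[23,27),[22,26),[21,25); WM=23
i=20 t=24 v=4: → [24,28),[23,27),[22,26),[21,25); WM=24; [20,24) fires=4
i=21 t=25 v=2: → [25,29),[24,28),[23,27),[22,26); WM=24

[0,4)=2 [1,5)=2 [2,6)=3 [3,7)=2 [4,8)=3 [5,9)=3 [6,10)=2 [7,11)=1 [8,12)=1 [9,13)=1 [10,14)=2 [11,15)=2 [12,16)=1 [13,17)=2 [14,18)=1 [15,19)=4 [16,20)=4 [17,21)=4 [18,22)=5 [19,23)=4 [20,24)=4 [21,25)=5 [22,26)=6 [23,27)=5 [24,28)=3 [25,29)=1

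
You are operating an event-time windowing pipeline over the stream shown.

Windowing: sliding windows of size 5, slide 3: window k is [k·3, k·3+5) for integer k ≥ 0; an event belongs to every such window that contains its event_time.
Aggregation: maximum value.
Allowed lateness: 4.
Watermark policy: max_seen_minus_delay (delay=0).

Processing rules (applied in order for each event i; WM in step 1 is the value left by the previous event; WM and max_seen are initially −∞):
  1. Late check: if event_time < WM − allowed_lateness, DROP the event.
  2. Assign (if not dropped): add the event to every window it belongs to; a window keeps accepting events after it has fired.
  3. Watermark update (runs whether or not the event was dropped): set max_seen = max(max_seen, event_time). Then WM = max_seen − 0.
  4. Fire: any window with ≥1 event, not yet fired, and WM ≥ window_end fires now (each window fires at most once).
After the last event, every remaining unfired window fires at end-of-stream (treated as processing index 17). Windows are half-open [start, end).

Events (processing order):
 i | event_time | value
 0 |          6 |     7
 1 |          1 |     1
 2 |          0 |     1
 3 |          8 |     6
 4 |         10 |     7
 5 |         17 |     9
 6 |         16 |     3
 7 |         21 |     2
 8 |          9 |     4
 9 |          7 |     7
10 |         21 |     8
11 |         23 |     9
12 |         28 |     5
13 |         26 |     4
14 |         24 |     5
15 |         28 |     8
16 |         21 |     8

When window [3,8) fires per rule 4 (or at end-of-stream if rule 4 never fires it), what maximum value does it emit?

7

i=0 t=6 v=7: → [6,11),[3,8); WM=6
i=1 t=1 v=1: DROP (t<6-4); WM=6
i=2 t=0 v=1: DROP (t<6-4); WM=6
i=3 t=8 v=6: → [6,11); WM=8; [3,8) fires=7
i=4 t=10 v=7: → [9,14),[6,11); WM=10
i=5 t=17 v=9: → [15,20); WM=17; [6,11) fires=7 [9,14) fires=7
i=6 t=16 v=3: → [15,20),[12,17); WM=17; [12,17) fires=3
i=7 t=21 v=2: → [21,26),[18,23); WM=21; [15,20) fires=9
i=8 t=9 v=4: DROP (t<21-4); WM=21
i=9 t=7 v=7: DROP (t<21-4); WM=21
i=10 t=21 v=8: → [21,26),[18,23); WM=21
i=11 t=23 v=9: → [21,26); WM=23; [18,23) fires=8
i=12 t=28 v=5: → [27,32),[24,29); WM=28; [21,26) fires=9
i=13 t=26 v=4: → [24,29); WM=28
i=14 t=24 v=5: → [24,29),[21,26); WM=28
i=15 t=28 v=8: → [27,32),[24,29); WM=28
i=16 t=21 v=8: DROP (t<28-4); WM=28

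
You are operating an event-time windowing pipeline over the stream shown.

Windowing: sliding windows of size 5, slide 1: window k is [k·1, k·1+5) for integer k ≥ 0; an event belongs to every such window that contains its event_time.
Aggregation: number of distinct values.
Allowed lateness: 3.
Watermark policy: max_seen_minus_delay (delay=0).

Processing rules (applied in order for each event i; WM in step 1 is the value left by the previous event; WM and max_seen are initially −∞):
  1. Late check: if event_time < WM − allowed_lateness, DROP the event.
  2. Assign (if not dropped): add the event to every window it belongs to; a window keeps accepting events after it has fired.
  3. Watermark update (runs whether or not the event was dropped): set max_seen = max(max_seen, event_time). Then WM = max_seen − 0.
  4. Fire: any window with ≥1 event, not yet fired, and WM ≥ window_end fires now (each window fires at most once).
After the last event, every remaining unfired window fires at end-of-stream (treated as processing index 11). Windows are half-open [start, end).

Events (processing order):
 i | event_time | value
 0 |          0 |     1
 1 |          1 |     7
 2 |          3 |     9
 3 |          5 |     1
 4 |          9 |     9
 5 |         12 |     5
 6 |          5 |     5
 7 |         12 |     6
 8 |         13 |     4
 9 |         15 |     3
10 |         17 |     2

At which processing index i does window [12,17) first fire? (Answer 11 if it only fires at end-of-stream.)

i=0 t=0 v=1: → [0,5); WM=0
i=1 t=1 v=7: → [1,6),[0,5); WM=1
i=2 t=3 v=9: → [3,8),[2,7),[1,6),[0,5); WM=3
i=3 t=5 v=1: → [5,10),[4,9),[3,8),[2,7),[1,6); WM=5; [0,5) fires=3
i=4 t=9 v=9: → [9,14),[8,13),[7,12),[6,11),[5,10); WM=9; [1,6) fires=3 [2,7) fires=2 [3,8) fires=2 [4,9) fires=1
i=5 t=12 v=5: → [12,17),[11,16),[10,15),[9,14),[8,13); WM=12; [5,10) fires=2 [6,11) fires=1 [7,12) fires=1
i=6 t=5 v=5: DROP (t<12-3); WM=12
i=7 t=12 v=6: → [12,17),[11,16),[10,15),[9,14),[8,13); WM=12
i=8 t=13 v=4: → [13,18),[12,17),[11,16),[10,15),[9,14); WM=13; [8,13) fires=3
i=9 t=15 v=3: → [15,20),[14,19),[13,18),[12,17),[11,16); WM=15; [9,14) fires=4 [10,15) fires=3
i=10 t=17 v=2: → [17,22),[16,21),[15,20),[14,19),[13,18); WM=17; [11,16) fires=4 [12,17) fires=4

10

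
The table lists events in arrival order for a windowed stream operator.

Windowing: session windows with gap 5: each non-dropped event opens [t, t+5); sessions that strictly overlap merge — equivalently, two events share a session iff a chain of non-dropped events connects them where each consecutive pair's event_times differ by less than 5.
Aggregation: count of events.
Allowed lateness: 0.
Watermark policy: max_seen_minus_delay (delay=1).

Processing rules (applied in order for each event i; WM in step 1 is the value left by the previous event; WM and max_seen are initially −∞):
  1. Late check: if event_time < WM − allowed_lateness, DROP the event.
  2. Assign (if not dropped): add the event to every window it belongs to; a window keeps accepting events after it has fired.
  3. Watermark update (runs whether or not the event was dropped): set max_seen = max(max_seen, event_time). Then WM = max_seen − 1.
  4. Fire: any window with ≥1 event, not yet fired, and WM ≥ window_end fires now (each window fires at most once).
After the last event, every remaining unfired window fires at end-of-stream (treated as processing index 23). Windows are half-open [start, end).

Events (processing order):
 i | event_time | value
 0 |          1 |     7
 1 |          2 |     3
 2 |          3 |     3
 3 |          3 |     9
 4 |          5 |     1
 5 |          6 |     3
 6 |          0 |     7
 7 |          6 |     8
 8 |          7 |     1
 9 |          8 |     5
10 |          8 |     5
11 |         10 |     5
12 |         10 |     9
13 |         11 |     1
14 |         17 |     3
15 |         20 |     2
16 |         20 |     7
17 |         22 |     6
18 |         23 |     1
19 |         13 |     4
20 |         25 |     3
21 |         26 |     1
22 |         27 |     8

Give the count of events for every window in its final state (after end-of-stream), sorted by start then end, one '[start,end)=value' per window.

i=0 t=1 v=7: → [1,6); WM=0
i=1 t=2 v=3: → [1,7); WM=1
i=2 t=3 v=3: → [1,8); WM=2
i=3 t=3 v=9: → [1,8); WM=2
i=4 t=5 v=1: → [1,10); WM=4
i=5 t=6 v=3: → [1,11); WM=5
i=6 t=0 v=7: DROP (t<5-0); WM=5
i=7 t=6 v=8: → [1,11); WM=5
i=8 t=7 v=1: → [1,12); WM=6
i=9 t=8 v=5: → [1,13); WM=7
i=10 t=8 v=5: → [1,13); WM=7
i=11 t=10 v=5: → [1,15); WM=9
i=12 t=10 v=9: → [1,15); WM=9
i=13 t=11 v=1: → [1,16); WM=10
i=14 t=17 v=3: → [17,22); WM=16
i=15 t=20 v=2: → [17,25); WM=19
i=16 t=20 v=7: → [17,25); WM=19
i=17 t=22 v=6: → [17,27); WM=21
i=18 t=23 v=1: → [17,28); WM=22
i=19 t=13 v=4: DROP (t<22-0); WM=22
i=20 t=25 v=3: → [17,30); WM=24
i=21 t=26 v=1: → [17,31); WM=25
i=22 t=27 v=8: → [17,32); WM=26

[1,16)=13 [17,32)=8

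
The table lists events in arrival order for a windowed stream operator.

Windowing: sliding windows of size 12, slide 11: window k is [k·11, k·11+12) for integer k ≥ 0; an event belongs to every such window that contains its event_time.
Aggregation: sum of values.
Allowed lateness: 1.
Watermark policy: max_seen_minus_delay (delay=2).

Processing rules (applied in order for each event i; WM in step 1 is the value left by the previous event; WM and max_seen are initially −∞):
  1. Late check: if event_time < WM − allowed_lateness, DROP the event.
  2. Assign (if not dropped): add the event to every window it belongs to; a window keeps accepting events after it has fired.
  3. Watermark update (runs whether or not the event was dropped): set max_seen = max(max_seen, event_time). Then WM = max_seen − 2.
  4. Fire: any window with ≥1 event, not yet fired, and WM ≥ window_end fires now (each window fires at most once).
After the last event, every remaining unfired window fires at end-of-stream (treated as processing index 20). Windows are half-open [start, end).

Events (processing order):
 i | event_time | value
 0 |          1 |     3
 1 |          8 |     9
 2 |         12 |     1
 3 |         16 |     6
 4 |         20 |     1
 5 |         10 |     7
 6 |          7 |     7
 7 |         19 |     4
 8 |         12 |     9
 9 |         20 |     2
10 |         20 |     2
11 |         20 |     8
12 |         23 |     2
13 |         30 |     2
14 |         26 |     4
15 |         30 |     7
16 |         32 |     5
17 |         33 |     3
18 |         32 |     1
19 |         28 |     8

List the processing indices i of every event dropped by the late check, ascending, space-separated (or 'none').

5 6 8 14 19

i=0 t=1 v=3: → [0,12); WM=-1
i=1 t=8 v=9: → [0,12); WM=6
i=2 t=12 v=1: → [11,23); WM=10
i=3 t=16 v=6: → [11,23); WM=14; [0,12) fires=12
i=4 t=20 v=1: → [11,23); WM=18
i=5 t=10 v=7: DROP (t<18-1); WM=18
i=6 t=7 v=7: DROP (t<18-1); WM=18
i=7 t=19 v=4: → [11,23); WM=18
i=8 t=12 v=9: DROP (t<18-1); WM=18
i=9 t=20 v=2: → [11,23); WM=18
i=10 t=20 v=2: → [11,23); WM=18
i=11 t=20 v=8: → [11,23); WM=18
i=12 t=23 v=2: → [22,34); WM=21
i=13 t=30 v=2: → [22,34); WM=28; [11,23) fires=24
i=14 t=26 v=4: DROP (t<28-1); WM=28
i=15 t=30 v=7: → [22,34); WM=28
i=16 t=32 v=5: → [22,34); WM=30
i=17 t=33 v=3: → [33,45),[22,34); WM=31
i=18 t=32 v=1: → [22,34); WM=31
i=19 t=28 v=8: DROP (t<31-1); WM=31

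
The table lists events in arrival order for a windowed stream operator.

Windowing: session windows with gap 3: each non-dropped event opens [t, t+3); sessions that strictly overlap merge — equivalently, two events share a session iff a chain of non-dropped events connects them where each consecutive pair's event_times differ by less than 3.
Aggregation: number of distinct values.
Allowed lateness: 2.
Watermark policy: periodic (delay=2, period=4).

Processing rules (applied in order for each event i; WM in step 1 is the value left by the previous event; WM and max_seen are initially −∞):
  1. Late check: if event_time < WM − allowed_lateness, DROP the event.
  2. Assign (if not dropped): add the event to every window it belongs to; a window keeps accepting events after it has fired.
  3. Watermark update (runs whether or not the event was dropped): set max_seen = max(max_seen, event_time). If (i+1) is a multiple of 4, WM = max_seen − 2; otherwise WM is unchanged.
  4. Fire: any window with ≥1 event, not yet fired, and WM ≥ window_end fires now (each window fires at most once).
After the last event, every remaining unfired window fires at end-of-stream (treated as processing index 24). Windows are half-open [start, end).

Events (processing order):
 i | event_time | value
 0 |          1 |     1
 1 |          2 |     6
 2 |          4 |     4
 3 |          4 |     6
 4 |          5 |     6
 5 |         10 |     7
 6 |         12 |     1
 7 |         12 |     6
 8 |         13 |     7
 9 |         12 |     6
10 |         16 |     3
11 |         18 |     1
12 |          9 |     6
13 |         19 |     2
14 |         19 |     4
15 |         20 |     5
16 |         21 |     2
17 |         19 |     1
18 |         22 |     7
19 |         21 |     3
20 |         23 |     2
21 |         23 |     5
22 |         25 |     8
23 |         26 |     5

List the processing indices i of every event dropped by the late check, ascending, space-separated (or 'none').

12

i=0 t=1 v=1: → [1,4); WM=−∞
i=1 t=2 v=6: → [1,5); WM=−∞
i=2 t=4 v=4: → [1,7); WM=−∞
i=3 t=4 v=6: → [1,7); WM=2
i=4 t=5 v=6: → [1,8); WM=2
i=5 t=10 v=7: → [10,13); WM=2
i=6 t=12 v=1: → [10,15); WM=2
i=7 t=12 v=6: → [10,15); WM=10
i=8 t=13 v=7: → [10,16); WM=10
i=9 t=12 v=6: → [10,16); WM=10
i=10 t=16 v=3: → [16,19); WM=10
i=11 t=18 v=1: → [16,21); WM=16
i=12 t=9 v=6: DROP (t<16-2); WM=16
i=13 t=19 v=2: → [16,22); WM=16
i=14 t=19 v=4: → [16,22); WM=16
i=15 t=20 v=5: → [16,23); WM=18
i=16 t=21 v=2: → [16,24); WM=18
i=17 t=19 v=1: → [16,24); WM=18
i=18 t=22 v=7: → [16,25); WM=18
i=19 t=21 v=3: → [16,25); WM=20
i=20 t=23 v=2: → [16,26); WM=20
i=21 t=23 v=5: → [16,26); WM=20
i=22 t=25 v=8: → [16,28); WM=20
i=23 t=26 v=5: → [16,29); WM=24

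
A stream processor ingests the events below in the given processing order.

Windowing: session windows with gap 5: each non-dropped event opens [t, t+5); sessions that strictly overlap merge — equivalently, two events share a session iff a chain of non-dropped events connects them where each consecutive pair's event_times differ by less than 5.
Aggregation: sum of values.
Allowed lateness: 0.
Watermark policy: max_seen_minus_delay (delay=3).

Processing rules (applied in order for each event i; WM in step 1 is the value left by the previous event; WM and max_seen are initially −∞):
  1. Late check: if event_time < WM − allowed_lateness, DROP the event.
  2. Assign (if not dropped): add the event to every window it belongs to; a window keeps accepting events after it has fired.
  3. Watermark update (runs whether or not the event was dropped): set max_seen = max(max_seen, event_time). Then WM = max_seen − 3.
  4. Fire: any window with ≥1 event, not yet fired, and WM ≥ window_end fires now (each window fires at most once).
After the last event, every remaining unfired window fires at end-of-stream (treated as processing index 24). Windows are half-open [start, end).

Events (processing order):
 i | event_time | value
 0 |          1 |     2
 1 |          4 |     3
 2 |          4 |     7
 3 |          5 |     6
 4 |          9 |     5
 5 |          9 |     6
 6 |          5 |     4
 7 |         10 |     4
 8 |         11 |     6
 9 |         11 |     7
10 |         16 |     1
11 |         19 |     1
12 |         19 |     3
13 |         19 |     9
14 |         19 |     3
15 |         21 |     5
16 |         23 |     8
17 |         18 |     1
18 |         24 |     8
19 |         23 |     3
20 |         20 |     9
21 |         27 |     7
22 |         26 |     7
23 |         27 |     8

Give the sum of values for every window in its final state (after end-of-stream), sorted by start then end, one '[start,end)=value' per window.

[1,16)=46 [16,32)=63

i=0 t=1 v=2: → [1,6); WM=-2
i=1 t=4 v=3: → [1,9); WM=1
i=2 t=4 v=7: → [1,9); WM=1
i=3 t=5 v=6: → [1,10); WM=2
i=4 t=9 v=5: → [1,14); WM=6
i=5 t=9 v=6: → [1,14); WM=6
i=6 t=5 v=4: DROP (t<6-0); WM=6
i=7 t=10 v=4: → [1,15); WM=7
i=8 t=11 v=6: → [1,16); WM=8
i=9 t=11 v=7: → [1,16); WM=8
i=10 t=16 v=1: → [16,21); WM=13
i=11 t=19 v=1: → [16,24); WM=16
i=12 t=19 v=3: → [16,24); WM=16
i=13 t=19 v=9: → [16,24); WM=16
i=14 t=19 v=3: → [16,24); WM=16
i=15 t=21 v=5: → [16,26); WM=18
i=16 t=23 v=8: → [16,28); WM=20
i=17 t=18 v=1: DROP (t<20-0); WM=20
i=18 t=24 v=8: → [16,29); WM=21
i=19 t=23 v=3: → [16,29); WM=21
i=20 t=20 v=9: DROP (t<21-0); WM=21
i=21 t=27 v=7: → [16,32); WM=24
i=22 t=26 v=7: → [16,32); WM=24
i=23 t=27 v=8: → [16,32); WM=24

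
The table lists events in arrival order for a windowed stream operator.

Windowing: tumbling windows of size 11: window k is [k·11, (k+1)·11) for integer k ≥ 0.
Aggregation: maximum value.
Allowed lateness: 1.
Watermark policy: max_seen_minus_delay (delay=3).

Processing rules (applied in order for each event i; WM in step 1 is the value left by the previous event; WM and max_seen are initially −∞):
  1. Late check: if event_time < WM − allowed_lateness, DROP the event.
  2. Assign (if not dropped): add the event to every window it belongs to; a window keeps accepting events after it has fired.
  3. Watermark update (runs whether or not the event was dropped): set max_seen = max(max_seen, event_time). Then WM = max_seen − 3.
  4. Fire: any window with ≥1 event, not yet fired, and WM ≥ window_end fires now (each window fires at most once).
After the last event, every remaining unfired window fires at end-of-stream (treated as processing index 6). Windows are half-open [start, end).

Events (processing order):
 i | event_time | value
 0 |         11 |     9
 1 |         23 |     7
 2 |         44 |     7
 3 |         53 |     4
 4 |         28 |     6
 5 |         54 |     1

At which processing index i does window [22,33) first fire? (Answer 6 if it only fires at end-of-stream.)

2

i=0 t=11 v=9: → [11,22); WM=8
i=1 t=23 v=7: → [22,33); WM=20
i=2 t=44 v=7: → [44,55); WM=41; [11,22) fires=9 [22,33) fires=7
i=3 t=53 v=4: → [44,55); WM=50
i=4 t=28 v=6: DROP (t<50-1); WM=50
i=5 t=54 v=1: → [44,55); WM=51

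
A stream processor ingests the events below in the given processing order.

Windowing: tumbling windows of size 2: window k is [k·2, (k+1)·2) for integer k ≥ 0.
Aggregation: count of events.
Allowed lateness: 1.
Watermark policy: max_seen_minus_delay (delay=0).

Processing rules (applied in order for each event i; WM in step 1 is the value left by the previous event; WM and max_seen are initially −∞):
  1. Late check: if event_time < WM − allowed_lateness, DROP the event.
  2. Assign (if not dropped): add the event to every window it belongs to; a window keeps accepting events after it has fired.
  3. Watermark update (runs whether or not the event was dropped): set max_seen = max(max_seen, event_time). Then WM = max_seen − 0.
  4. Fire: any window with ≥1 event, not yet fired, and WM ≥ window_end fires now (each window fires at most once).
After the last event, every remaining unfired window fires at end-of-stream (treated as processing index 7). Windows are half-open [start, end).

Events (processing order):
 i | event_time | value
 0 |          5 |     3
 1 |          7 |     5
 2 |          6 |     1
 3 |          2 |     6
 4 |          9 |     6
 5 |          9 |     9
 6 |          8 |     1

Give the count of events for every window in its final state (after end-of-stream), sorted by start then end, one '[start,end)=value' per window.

i=0 t=5 v=3: → [4,6); WM=5
i=1 t=7 v=5: → [6,8); WM=7; [4,6) fires=1
i=2 t=6 v=1: → [6,8); WM=7
i=3 t=2 v=6: DROP (t<7-1); WM=7
i=4 t=9 v=6: → [8,10); WM=9; [6,8) fires=2
i=5 t=9 v=9: → [8,10); WM=9
i=6 t=8 v=1: → [8,10); WM=9

[4,6)=1 [6,8)=2 [8,10)=3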